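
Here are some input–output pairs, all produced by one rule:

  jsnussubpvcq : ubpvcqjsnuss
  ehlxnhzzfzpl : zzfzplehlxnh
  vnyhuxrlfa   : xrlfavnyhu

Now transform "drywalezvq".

Each output is the input with this applied: swap the front and back halves of the string.
Applying that to "drywalezvq" gives "lezvqdrywa".

lezvqdrywa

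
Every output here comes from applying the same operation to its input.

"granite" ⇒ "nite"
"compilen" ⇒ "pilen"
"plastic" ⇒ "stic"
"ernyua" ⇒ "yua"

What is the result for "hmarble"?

Looking at the pairs, the operation is to delete the first 3 characters.
On "hmarble" that produces "rble".

rble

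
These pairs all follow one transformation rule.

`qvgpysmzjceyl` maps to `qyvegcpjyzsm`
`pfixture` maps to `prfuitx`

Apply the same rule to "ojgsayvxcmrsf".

In each case the input is transformed by: delete the last character, then take characters alternately from the front and the back (1st, last, 2nd, 2nd-last, ...).
Working it through for "ojgsayvxcmrsf": intermediate "ojgsayvxcmrs", final "osjrgmscaxyv".
(Check on "qvgpysmzjceyl": → "qvgpysmzjcey" → "qyvegcpjyzsm" ✓)

osjrgmscaxyv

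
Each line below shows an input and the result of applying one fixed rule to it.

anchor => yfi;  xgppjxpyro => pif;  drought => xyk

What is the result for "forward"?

The transformation: shift every letter 9 places backward in the alphabet (wrapping around), then keep only the last 3 characters.
For "forward", step one produces "wfinriu"; step two turns that into "riu".
(Check on "anchor": → "retyfi" → "yfi" ✓)

riu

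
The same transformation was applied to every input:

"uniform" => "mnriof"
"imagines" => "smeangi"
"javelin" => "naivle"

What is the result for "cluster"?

The pattern: take characters alternately from the front and the back (1st, last, 2nd, 2nd-last, ...), then delete the first character.
Starting from "cluster": after the first operation, "crleuts"; after the second, "rleuts".
(Check on "uniform": → "umnriof" → "mnriof" ✓)

rleuts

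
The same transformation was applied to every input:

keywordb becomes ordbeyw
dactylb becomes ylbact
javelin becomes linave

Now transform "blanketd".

The transformation: delete the first character, then move the first 3 characters to the end (rotate left by 3).
For "blanketd" the result is "ketdlan".
(Check on "javelin": → "avelin" → "linave" ✓)

ketdlan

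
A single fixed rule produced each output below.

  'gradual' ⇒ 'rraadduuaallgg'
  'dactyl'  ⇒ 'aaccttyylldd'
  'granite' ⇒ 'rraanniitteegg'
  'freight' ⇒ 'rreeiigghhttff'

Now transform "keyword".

Each output is the input with this applied: double every character, then move the first 2 characters to the end (rotate left by 2).
For "keyword", step one produces "kkeeyywwoorrdd"; step two turns that into "eeyywwoorrddkk".

eeyywwoorrddkk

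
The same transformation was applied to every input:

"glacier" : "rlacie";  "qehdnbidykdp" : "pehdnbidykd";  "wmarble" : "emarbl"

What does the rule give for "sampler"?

What's happening: swap the first and last characters, then delete the last character.
Applying both steps to "sampler": "ramples", then "rample".

rample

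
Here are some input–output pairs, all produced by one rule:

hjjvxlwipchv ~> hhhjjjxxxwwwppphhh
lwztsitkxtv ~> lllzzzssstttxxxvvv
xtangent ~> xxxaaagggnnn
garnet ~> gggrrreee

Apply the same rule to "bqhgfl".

bbbhhhfff

In each case the input is transformed by: keep every other character starting from the first (positions 1st, 3rd, 5th, ...), then repeat every character 3 times.
Applying that to "bqhgfl" gives "bbbhhhfff".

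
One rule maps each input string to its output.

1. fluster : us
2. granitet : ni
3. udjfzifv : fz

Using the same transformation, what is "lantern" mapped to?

nt

Each output is the input with this applied: move the last 3 characters to the front (rotate right by 3), then keep only the last 2 characters.
Applying both steps to "lantern": "ernlant", then "nt".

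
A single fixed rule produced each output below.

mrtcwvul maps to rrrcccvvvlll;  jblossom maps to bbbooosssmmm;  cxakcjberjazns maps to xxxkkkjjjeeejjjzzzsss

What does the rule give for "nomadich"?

Each output is the input with this applied: keep every other character starting from the second (positions 2nd, 4th, 6th, ...), then repeat every character 3 times.
Working it through for "nomadich": intermediate "oaih", final "oooaaaiiihhh".

oooaaaiiihhh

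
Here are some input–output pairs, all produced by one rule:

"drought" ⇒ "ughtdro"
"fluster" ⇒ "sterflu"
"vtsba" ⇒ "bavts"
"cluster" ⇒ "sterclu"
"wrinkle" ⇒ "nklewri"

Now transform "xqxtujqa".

tujqaxqx

Rule — move the first 3 characters to the end (rotate left by 3).
So "xqxtujqa" becomes "tujqaxqx".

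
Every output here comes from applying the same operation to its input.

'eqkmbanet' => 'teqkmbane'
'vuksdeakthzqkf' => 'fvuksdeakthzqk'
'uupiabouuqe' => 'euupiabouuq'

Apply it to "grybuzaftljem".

mgrybuzaftlje

In each case the input is transformed by: move the last character to the front.
Doing the same to "grybuzaftljem": "mgrybuzaftlje".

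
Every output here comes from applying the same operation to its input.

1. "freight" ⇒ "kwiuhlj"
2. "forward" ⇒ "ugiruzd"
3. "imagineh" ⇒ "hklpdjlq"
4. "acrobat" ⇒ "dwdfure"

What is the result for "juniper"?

humxqls

In each case the input is transformed by: move the last 2 characters to the front (rotate right by 2), then shift every letter 3 places forward in the alphabet (wrapping around).
For "juniper", step one produces "erjunip"; step two turns that into "humxqls".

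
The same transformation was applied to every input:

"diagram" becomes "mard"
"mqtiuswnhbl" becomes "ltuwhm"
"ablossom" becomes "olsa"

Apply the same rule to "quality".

The pattern: keep every other character starting from the first (positions 1st, 3rd, 5th, ...), then swap the first and last characters.
On "quality": the first step gives "qaiy", and the second then gives "yaiq".
(Check on "ablossom": → "also" → "olsa" ✓)

yaiq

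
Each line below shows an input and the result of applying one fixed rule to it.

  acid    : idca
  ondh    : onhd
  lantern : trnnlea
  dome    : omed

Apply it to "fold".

olfd

The rule is to sort the characters into reverse alphabetical order.
So "fold" becomes "olfd".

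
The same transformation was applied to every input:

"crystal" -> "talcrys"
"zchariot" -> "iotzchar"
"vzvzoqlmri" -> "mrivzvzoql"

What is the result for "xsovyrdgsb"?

In each case the input is transformed by: move the last 3 characters to the front (rotate right by 3).
For "xsovyrdgsb" the result is "gsbxsovyrd".

gsbxsovyrd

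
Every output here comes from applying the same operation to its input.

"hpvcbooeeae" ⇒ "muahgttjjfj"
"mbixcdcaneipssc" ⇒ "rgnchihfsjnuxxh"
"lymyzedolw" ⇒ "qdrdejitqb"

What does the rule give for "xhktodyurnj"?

The transformation: shift every letter 5 places forward in the alphabet (wrapping around).
So "xhktodyurnj" becomes "cmpytidzwso".

cmpytidzwso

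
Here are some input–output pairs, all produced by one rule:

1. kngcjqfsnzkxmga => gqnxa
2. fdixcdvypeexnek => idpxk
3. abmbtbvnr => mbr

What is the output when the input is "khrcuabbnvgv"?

ranv

The transformation: keep one character in every 3, starting at position 3 (positions 3rd, 6th, 9th, ...).
Doing the same to "khrcuabbnvgv": "ranv".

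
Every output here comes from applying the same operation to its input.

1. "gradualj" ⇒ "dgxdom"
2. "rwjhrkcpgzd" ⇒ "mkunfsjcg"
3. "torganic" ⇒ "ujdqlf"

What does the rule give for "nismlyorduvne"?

vpobrugxyqh

In each case the input is transformed by: delete the first 2 characters, then shift every letter 3 places forward in the alphabet (wrapping around).
Applying both steps to "nismlyorduvne": "smlyorduvne", then "vpobrugxyqh".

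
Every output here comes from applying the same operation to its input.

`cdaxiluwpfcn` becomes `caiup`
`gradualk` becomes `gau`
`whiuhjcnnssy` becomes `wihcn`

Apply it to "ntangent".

The pattern: delete the last 2 characters, then keep every other character starting from the first (positions 1st, 3rd, 5th, ...).
Working it through for "ntangent": intermediate "ntange", final "nag".
(Check on "cdaxiluwpfcn": → "cdaxiluwpf" → "caiup" ✓)

nag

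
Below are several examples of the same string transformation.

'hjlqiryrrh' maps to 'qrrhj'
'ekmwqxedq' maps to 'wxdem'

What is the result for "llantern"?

nenl

Looking at the pairs, the operation is to move the first 3 characters to the end (rotate left by 3), then keep every other character starting from the first (positions 1st, 3rd, 5th, ...).
Applying both steps to "llantern": "nternlla", then "nenl".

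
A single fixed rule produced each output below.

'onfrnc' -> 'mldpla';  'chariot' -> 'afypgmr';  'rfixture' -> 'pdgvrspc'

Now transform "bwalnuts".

The pattern: shift every letter 2 places backward in the alphabet (wrapping around).
So "bwalnuts" becomes "zuyjlsrq".

zuyjlsrq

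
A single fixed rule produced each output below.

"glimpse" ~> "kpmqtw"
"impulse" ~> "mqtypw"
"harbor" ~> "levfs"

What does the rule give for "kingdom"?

The transformation: shift every letter 4 places forward in the alphabet (wrapping around), then delete the last character.
Starting from "kingdom": after the first operation, "omrkhsq"; after the second, "omrkhs".

omrkhs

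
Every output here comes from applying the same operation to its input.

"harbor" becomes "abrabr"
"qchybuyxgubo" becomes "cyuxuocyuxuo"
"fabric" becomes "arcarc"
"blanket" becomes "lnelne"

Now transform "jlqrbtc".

In each case the input is transformed by: keep every other character starting from the second (positions 2nd, 4th, 6th, ...), then write the whole string twice.
Applying both steps to "jlqrbtc": "lrt", then "lrtlrt".

lrtlrt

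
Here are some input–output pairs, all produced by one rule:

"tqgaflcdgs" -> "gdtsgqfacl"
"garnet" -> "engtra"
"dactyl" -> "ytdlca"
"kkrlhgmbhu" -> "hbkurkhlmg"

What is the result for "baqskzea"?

ezbaqaks

The pattern: move the last 3 characters to the front (rotate right by 3), then swap each adjacent pair of characters (1↔2, 3↔4, ...).
Working it through for "baqskzea": intermediate "zeabaqsk", final "ezbaqaks".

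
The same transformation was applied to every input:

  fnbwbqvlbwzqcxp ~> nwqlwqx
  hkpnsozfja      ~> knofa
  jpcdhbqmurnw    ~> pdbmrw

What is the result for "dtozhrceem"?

tzrem

The pattern: keep every other character starting from the second (positions 2nd, 4th, 6th, ...).
On "dtozhrceem" that produces "tzrem".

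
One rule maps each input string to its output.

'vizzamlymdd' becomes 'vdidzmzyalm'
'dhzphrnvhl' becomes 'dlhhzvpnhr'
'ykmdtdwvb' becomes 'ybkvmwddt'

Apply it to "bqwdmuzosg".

Looking at the pairs, the operation is to take characters alternately from the front and the back (1st, last, 2nd, 2nd-last, ...).
For "bqwdmuzosg" the result is "bgqswodzmu".

bgqswodzmu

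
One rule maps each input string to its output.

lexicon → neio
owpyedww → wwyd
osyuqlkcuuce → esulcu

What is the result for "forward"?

dowr

Rule — move the last character to the front, then keep every other character starting from the first (positions 1st, 3rd, 5th, ...).
"forward" → "dforwar" → "dowr".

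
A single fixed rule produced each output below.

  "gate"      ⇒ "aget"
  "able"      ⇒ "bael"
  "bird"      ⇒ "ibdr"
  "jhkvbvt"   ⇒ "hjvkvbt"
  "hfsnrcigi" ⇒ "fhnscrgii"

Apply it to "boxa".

The transformation: swap each adjacent pair of characters (1↔2, 3↔4, ...).
For "boxa" the result is "obax".

obax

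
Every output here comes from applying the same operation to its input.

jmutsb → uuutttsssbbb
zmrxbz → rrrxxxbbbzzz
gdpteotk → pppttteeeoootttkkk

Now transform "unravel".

rrraaavvveeelll

The rule is to delete the first 2 characters, then repeat every character 3 times.
Applying both steps to "unravel": "ravel", then "rrraaavvveeelll".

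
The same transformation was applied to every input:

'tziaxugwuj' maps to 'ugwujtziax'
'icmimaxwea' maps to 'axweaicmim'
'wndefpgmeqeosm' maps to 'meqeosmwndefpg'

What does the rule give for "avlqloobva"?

Looking at the pairs, the operation is to swap the front and back halves of the string.
For "avlqloobva" the result is "oobvaavlql".

oobvaavlql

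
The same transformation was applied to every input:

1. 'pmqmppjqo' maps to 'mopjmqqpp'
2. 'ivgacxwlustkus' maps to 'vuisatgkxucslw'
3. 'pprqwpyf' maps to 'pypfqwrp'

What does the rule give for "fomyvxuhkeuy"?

oufyykmexuvh

The rule is to swap each adjacent pair of characters (1↔2, 3↔4, ...), then take characters alternately from the front and the back (1st, last, 2nd, 2nd-last, ...).
Applying both steps to "fomyvxuhkeuy": "ofymxvhuekyu", then "oufyykmexuvh".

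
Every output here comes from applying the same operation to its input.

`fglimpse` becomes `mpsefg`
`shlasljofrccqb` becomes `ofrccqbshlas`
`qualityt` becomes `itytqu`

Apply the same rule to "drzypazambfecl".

ambfecldrzyp

The rule is to swap the front and back halves of the string, then delete the last 2 characters.
For "drzypazambfecl" the result is "ambfecldrzyp".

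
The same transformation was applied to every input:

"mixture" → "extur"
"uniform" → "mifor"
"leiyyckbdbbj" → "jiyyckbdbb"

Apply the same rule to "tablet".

The rule is to delete the first 2 characters, then move the last character to the front.
Doing the same to "tablet": "tble".

tble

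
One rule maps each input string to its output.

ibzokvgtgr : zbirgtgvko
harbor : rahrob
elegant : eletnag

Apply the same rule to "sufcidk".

fuskdic

The rule is to reverse the string, then move the last 3 characters to the front (rotate right by 3).
So "sufcidk" becomes "fuskdic".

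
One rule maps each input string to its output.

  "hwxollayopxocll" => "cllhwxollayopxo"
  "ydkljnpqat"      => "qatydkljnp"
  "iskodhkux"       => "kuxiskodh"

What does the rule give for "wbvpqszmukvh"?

kvhwbvpqszmu

The rule is to move the last 3 characters to the front (rotate right by 3).
So "wbvpqszmukvh" becomes "kvhwbvpqszmu".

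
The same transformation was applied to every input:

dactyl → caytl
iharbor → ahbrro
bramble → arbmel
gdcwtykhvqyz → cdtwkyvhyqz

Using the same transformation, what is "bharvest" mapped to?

ahvrset

The rule is to delete the first character, then swap each adjacent pair of characters (1↔2, 3↔4, ...).
Doing the same to "bharvest": "ahvrset".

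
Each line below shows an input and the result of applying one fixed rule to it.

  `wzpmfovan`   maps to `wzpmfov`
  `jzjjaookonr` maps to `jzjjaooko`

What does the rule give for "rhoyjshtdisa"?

rhoyjshtdi

The rule is to delete the last 2 characters.
"rhoyjshtdisa" → "rhoyjshtdi".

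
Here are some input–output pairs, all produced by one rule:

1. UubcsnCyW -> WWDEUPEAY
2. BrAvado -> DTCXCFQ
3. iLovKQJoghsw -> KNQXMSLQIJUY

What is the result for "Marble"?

OCTDNG

The rule is to shift every letter 2 places forward in the alphabet (wrapping around), then convert every letter to uppercase.
Applying both steps to "Marble": "Octdng", then "OCTDNG".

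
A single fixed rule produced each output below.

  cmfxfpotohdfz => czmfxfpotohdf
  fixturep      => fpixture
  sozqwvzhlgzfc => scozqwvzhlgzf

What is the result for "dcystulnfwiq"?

The pattern: swap the first and last characters, then move the last character to the front.
For "dcystulnfwiq", step one produces "qcystulnfwid"; step two turns that into "dqcystulnfwi".

dqcystulnfwi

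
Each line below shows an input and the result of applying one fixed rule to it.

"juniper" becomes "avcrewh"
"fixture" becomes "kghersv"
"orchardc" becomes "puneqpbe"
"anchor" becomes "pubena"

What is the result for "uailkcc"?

vyxpphn

What's happening: shift every letter 13 places forward in the alphabet (wrapping around) — i.e. ROT13, then move the first 2 characters to the end (rotate left by 2).
Starting from "uailkcc": after the first operation, "hnvyxpp"; after the second, "vyxpphn".
(Check on "juniper": → "whavcre" → "avcrewh" ✓)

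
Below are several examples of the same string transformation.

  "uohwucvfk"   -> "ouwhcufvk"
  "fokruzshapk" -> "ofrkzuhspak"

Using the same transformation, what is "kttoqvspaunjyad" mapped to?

The rule is to swap each adjacent pair of characters (1↔2, 3↔4, ...).
So "kttoqvspaunjyad" becomes "tkotvqpsuajnayd".

tkotvqpsuajnayd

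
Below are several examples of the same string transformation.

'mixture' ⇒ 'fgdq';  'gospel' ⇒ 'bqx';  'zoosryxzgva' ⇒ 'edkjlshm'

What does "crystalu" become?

The rule is to delete the first 3 characters, then shift every letter 12 places forward in the alphabet (wrapping around).
Starting from "crystalu": after the first operation, "stalu"; after the second, "efmxg".

efmxg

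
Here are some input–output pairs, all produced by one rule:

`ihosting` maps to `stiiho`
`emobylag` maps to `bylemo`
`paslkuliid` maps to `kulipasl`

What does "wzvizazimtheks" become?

zimthewzviza

The pattern: delete the last 2 characters, then swap the front and back halves of the string.
Starting from "wzvizazimtheks": after the first operation, "wzvizazimthe"; after the second, "zimthewzviza".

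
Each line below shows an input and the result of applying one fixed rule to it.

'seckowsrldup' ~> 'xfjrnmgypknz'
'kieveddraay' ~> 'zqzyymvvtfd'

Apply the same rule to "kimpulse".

The transformation: move the first 2 characters to the end (rotate left by 2), then shift every letter 5 places backward in the alphabet (wrapping around).
Applying both steps to "kimpulse": "mpulseki", then "hkpgnzfd".

hkpgnzfd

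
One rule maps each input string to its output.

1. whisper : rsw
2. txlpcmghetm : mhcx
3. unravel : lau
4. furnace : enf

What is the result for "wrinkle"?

The rule is to reverse the string, then keep one character in every 3, starting at position 1 (positions 1st, 4th, 7th, ...).
Starting from "wrinkle": after the first operation, "elknirw"; after the second, "enw".
(Check on "txlpcmghetm": → "mtehgmcplxt" → "mhcx" ✓)

enw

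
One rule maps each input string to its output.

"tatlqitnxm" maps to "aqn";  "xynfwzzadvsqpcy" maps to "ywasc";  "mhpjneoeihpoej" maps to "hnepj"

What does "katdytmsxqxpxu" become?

aysxu

The transformation: keep one character in every 3, starting at position 2 (positions 2nd, 5th, 8th, ...).
On "katdytmsxqxpxu" that produces "aysxu".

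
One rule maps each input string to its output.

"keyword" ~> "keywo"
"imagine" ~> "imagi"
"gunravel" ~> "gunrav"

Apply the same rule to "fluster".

flust

In each case the input is transformed by: delete the last 2 characters.
"fluster" → "flust".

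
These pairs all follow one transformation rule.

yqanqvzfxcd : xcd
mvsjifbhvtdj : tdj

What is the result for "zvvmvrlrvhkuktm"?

ktm

The rule is to keep only the last 3 characters.
Applying that to "zvvmvrlrvhkuktm" gives "ktm".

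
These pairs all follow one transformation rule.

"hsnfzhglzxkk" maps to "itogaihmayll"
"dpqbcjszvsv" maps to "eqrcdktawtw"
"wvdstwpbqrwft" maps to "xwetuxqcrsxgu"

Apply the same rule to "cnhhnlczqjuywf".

The transformation: shift every letter 1 place forward in the alphabet (wrapping around).
Applying that to "cnhhnlczqjuywf" gives "doiiomdarkvzxg".

doiiomdarkvzxg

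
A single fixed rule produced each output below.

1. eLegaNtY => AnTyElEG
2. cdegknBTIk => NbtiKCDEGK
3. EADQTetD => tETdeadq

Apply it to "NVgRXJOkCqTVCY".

KcQtvcynvGrxjo

The transformation: flip the case of every letter, then swap the front and back halves of the string.
Starting from "NVgRXJOkCqTVCY": after the first operation, "nvGrxjoKcQtvcy"; after the second, "KcQtvcynvGrxjo".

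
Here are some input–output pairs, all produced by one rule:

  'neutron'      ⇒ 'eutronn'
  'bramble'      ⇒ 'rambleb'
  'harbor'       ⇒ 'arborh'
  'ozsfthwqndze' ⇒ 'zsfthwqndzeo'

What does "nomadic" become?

omadicn

The rule is to move the first character to the end.
So "nomadic" becomes "omadicn".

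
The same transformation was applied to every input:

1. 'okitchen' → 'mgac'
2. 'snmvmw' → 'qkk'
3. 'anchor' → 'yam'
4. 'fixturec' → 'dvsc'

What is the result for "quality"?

The pattern: shift every letter 2 places backward in the alphabet (wrapping around), then keep every other character starting from the first (positions 1st, 3rd, 5th, ...).
Working it through for "quality": intermediate "osyjgrw", final "oygw".

oygw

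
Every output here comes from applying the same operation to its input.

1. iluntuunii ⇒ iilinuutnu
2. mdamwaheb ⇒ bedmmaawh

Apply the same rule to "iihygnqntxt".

Each output is the input with this applied: move the last 2 characters to the front (rotate right by 2), then swap each adjacent pair of characters (1↔2, 3↔4, ...).
On "iihygnqntxt": the first step gives "xtiihygnqnt", and the second then gives "txiiyhngnqt".

txiiyhngnqt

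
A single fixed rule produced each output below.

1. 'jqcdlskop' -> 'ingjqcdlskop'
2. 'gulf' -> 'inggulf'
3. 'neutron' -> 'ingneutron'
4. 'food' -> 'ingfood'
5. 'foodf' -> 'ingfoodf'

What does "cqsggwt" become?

ingcqsggwt

In each case the input is transformed by: prepend "ing".
On "cqsggwt" that produces "ingcqsggwt".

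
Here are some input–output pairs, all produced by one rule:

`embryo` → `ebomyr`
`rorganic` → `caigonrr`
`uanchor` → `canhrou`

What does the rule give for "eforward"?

daferowr

Rule — sort the characters into alphabetical order, then swap each adjacent pair of characters (1↔2, 3↔4, ...).
For "eforward", step one produces "adeforrw"; step two turns that into "daferowr".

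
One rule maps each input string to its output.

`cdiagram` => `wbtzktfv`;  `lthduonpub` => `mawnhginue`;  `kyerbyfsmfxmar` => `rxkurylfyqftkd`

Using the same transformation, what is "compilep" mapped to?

In each case the input is transformed by: shift every letter 7 places backward in the alphabet (wrapping around), then move the first character to the end.
On "compilep": the first step gives "vhfibexi", and the second then gives "hfibexiv".
(Check on "kyerbyfsmfxmar": → "drxkurylfyqftk" → "rxkurylfyqftkd" ✓)

hfibexiv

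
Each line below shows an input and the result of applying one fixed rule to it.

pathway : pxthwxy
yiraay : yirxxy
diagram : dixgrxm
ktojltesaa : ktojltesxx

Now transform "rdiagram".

Each output is the input with this applied: replace every "a" with "x".
Applying that to "rdiagram" gives "rdixgrxm".

rdixgrxm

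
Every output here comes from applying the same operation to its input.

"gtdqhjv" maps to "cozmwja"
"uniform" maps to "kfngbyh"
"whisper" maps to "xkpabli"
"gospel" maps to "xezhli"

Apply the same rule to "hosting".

The rule is to shift every letter 7 places backward in the alphabet (wrapping around), then move the last 2 characters to the front (rotate right by 2).
Working it through for "hosting": intermediate "ahlmbgz", final "gzahlmb".

gzahlmb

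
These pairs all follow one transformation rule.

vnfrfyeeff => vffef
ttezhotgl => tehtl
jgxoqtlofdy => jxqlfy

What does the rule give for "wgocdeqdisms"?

wodqim

In each case the input is transformed by: keep every other character starting from the first (positions 1st, 3rd, 5th, ...).
So "wgocdeqdisms" becomes "wodqim".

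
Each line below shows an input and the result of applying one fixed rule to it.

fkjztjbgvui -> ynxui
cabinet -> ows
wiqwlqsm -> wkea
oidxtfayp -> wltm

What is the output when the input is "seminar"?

swo

Rule — shift every letter 12 places backward in the alphabet (wrapping around), then keep every other character starting from the second (positions 2nd, 4th, 6th, ...).
Working it through for "seminar": intermediate "gsawbof", final "swo".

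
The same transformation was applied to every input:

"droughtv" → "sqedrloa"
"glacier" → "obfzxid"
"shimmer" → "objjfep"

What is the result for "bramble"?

biyjxoy

Looking at the pairs, the operation is to shift every letter 3 places backward in the alphabet (wrapping around), then reverse the string.
"bramble" → "yoxjyib" → "biyjxoy".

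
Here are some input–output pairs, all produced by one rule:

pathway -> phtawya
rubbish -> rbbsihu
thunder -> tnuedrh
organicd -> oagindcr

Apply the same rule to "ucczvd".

uzcdvc

The pattern: swap each adjacent pair of characters (1↔2, 3↔4, ...), then move the first character to the end.
"ucczvd" → "cuzcdv" → "uzcdvc".
(Check on "pathway": → "aphtawy" → "phtawya" ✓)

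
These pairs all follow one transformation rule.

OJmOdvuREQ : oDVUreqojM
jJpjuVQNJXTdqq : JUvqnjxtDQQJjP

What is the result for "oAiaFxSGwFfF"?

AfXsgWfFfOaI

The rule is to move the first 3 characters to the end (rotate left by 3), then flip the case of every letter.
Working it through for "oAiaFxSGwFfF": intermediate "aFxSGwFfFoAi", final "AfXsgWfFfOaI".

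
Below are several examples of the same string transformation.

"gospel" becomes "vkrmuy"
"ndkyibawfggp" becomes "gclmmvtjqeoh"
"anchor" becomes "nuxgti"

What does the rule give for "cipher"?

The rule is to shift every letter 6 places forward in the alphabet (wrapping around), then swap the front and back halves of the string.
"cipher" → "nkxiov".

nkxiov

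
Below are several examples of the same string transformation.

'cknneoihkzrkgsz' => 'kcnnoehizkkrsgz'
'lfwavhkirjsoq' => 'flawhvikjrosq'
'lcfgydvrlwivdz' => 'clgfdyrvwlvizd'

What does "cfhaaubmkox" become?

Each output is the input with this applied: swap each adjacent pair of characters (1↔2, 3↔4, ...).
On "cfhaaubmkox" that produces "fcahuambokx".

fcahuambokx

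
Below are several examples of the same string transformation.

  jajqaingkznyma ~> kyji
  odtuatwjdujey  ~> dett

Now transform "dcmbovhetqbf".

tfmv

What's happening: keep one character in every 3, starting at position 3 (positions 3rd, 6th, 9th, ...), then swap the front and back halves of the string.
Applying that to "dcmbovhetqbf" gives "tfmv".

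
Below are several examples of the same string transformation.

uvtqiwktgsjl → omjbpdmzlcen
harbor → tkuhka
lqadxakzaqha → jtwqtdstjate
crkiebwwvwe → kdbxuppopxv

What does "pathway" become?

The pattern: move the first character to the end, then shift every letter 7 places backward in the alphabet (wrapping around).
"pathway" → "athwayp" → "tmaptri".
(Check on "lqadxakzaqha": → "qadxakzaqhal" → "jtwqtdstjate" ✓)

tmaptri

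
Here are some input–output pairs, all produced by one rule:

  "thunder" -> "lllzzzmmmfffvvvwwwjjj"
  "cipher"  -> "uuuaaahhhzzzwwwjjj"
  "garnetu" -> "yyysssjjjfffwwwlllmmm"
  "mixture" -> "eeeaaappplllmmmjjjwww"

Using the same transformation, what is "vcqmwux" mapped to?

nnnuuuiiieeeooommmppp

The rule is to shift every letter 8 places backward in the alphabet (wrapping around), then repeat every character 3 times.
For "vcqmwux", step one produces "nuieomp"; step two turns that into "nnnuuuiiieeeooommmppp".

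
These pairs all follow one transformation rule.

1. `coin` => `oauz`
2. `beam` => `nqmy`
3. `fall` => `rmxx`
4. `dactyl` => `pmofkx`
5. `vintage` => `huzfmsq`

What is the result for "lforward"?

Each output is the input with this applied: shift every letter 12 places forward in the alphabet (wrapping around).
So "lforward" becomes "xradimdp".

xradimdp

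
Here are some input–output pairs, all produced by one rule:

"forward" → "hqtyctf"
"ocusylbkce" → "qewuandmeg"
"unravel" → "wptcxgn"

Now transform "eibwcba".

gkdyedc

Rule — shift every letter 2 places forward in the alphabet (wrapping around).
On "eibwcba" that produces "gkdyedc".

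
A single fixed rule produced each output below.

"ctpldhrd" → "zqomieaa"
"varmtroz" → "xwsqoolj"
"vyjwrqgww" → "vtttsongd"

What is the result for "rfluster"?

The pattern: shift every letter 3 places backward in the alphabet (wrapping around), then sort the characters into reverse alphabetical order.
For "rfluster" the result is "rqpooicb".

rqpooicb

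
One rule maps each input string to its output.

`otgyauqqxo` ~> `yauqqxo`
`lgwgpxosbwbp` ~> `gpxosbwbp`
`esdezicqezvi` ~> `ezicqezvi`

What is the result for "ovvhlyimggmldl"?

In each case the input is transformed by: delete the first 3 characters.
"ovvhlyimggmldl" → "hlyimggmldl".

hlyimggmldl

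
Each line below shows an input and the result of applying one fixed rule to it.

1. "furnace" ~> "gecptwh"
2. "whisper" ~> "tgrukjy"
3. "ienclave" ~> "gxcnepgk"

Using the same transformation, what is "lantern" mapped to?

ptgvpcn

What's happening: shift every letter 2 places forward in the alphabet (wrapping around), then reverse the string.
Starting from "lantern": after the first operation, "ncpvgtp"; after the second, "ptgvpcn".
(Check on "ienclave": → "kgpencxg" → "gxcnepgk" ✓)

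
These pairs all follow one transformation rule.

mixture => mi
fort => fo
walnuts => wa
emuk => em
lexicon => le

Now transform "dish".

di

Rule — keep only the first 2 characters.
Doing the same to "dish": "di".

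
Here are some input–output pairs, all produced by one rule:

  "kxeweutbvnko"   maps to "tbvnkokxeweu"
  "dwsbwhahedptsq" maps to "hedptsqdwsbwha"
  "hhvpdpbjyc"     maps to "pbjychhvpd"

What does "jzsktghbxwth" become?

The transformation: swap the front and back halves of the string.
Doing the same to "jzsktghbxwth": "hbxwthjzsktg".

hbxwthjzsktg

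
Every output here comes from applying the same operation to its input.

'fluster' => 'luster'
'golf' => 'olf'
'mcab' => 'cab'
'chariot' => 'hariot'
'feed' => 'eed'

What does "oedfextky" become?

The pattern: delete the first character.
For "oedfextky" the result is "edfextky".

edfextky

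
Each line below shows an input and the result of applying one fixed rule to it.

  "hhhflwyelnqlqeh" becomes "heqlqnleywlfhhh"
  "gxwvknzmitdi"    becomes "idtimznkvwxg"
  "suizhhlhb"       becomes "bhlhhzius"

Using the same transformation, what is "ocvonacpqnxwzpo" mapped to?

opzwxnqpcanovco

Each output is the input with this applied: reverse the string.
Doing the same to "ocvonacpqnxwzpo": "opzwxnqpcanovco".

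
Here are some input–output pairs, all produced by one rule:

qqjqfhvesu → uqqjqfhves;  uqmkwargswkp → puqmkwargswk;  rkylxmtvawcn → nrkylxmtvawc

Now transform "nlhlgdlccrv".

vnlhlgdlccr

What's happening: move the last character to the front.
On "nlhlgdlccrv" that produces "vnlhlgdlccr".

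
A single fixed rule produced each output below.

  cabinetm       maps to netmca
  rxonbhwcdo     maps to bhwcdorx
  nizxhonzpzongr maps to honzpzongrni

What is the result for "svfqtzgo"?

What's happening: move the first 2 characters to the end (rotate left by 2), then delete the first 2 characters.
Applying both steps to "svfqtzgo": "fqtzgosv", then "tzgosv".

tzgosv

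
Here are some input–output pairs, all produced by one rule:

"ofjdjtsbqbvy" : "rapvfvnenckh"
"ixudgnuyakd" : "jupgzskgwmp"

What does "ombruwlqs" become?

yadnigcxe

Each output is the input with this applied: swap each adjacent pair of characters (1↔2, 3↔4, ...), then shift every letter 12 places forward in the alphabet (wrapping around).
For "ombruwlqs", step one produces "morbwuqls"; step two turns that into "yadnigcxe".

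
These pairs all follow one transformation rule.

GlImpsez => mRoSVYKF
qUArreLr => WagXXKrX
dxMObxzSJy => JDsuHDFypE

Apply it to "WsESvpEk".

cYkyBVkQ

Each output is the input with this applied: flip the case of every letter, then shift every letter 6 places forward in the alphabet (wrapping around).
"WsESvpEk" → "wSesVPeK" → "cYkyBVkQ".
(Check on "qUArreLr": → "QuaRRElR" → "WagXXKrX" ✓)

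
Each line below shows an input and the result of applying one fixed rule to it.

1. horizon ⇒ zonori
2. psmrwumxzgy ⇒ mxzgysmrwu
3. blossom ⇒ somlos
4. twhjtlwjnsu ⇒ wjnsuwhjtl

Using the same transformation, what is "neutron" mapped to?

In each case the input is transformed by: delete the first character, then swap the front and back halves of the string.
Applying both steps to "neutron": "eutron", then "roneut".

roneut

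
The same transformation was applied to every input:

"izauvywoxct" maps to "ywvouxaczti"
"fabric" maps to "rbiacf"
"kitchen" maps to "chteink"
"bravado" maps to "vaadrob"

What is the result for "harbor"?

The transformation: take characters alternately from the front and the back (1st, last, 2nd, 2nd-last, ...), then reverse the string.
Applying both steps to "harbor": "hraorb", then "broarh".

broarh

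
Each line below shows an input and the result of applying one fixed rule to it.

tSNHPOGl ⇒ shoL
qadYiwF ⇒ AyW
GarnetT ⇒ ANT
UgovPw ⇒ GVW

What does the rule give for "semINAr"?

Eia

The transformation: flip the case of every letter, then keep every other character starting from the second (positions 2nd, 4th, 6th, ...).
"semINAr" → "SEMinaR" → "Eia".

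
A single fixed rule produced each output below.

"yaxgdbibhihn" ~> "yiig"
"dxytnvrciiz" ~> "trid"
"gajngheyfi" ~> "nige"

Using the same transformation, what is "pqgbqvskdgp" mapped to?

spgb

Looking at the pairs, the operation is to keep one character in every 3, starting at position 1 (positions 1st, 4th, 7th, ...), then sort the characters into reverse alphabetical order.
Working it through for "pqgbqvskdgp": intermediate "pbsg", final "spgb".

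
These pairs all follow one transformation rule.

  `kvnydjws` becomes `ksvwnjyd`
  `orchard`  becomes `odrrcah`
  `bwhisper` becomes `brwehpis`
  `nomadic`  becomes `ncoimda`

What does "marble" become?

mealrb

Looking at the pairs, the operation is to take characters alternately from the front and the back (1st, last, 2nd, 2nd-last, ...).
Applying that to "marble" gives "mealrb".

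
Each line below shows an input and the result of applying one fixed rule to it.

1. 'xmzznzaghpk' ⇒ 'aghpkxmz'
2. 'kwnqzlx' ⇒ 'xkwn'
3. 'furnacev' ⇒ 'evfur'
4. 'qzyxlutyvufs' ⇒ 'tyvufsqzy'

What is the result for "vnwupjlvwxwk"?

lvwxwkvnw

What's happening: move the first 3 characters to the end (rotate left by 3), then delete the first 3 characters.
For "vnwupjlvwxwk", step one produces "upjlvwxwkvnw"; step two turns that into "lvwxwkvnw".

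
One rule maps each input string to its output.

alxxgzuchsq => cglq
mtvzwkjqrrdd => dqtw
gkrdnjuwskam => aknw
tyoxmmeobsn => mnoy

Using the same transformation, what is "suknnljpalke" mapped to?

Rule — keep one character in every 3, starting at position 2 (positions 2nd, 5th, 8th, ...), then sort the characters into alphabetical order.
For "suknnljpalke", step one produces "unpk"; step two turns that into "knpu".

knpu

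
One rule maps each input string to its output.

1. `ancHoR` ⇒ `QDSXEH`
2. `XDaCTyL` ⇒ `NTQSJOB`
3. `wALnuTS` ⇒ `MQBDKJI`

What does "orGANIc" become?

EHWQDYS

The rule is to shift every letter 10 places backward in the alphabet (wrapping around), then convert every letter to uppercase.
Applying that to "orGANIc" gives "EHWQDYS".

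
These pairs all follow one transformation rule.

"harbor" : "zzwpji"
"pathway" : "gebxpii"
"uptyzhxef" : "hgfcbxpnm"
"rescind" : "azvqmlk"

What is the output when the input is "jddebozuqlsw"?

hecaywtrmllj

The rule is to sort the characters into reverse alphabetical order, then shift every letter 8 places forward in the alphabet (wrapping around).
Starting from "jddebozuqlsw": after the first operation, "zwusqoljeddb"; after the second, "hecaywtrmllj".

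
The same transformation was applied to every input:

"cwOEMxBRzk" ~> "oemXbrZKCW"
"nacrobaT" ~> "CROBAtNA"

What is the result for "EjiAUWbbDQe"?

IauwBBdqEeJ

Rule — move the first 2 characters to the end (rotate left by 2), then flip the case of every letter.
Applying that to "EjiAUWbbDQe" gives "IauwBBdqEeJ".
(Check on "nacrobaT": → "crobaTna" → "CROBAtNA" ✓)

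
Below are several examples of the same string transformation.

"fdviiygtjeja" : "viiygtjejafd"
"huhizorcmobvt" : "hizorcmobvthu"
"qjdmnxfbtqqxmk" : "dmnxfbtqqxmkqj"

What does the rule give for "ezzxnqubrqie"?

zxnqubrqieez

In each case the input is transformed by: move the first 2 characters to the end (rotate left by 2).
On "ezzxnqubrqie" that produces "zxnqubrqieez".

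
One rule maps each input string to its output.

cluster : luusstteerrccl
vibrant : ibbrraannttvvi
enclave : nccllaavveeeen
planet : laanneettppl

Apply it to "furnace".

urrnnaacceeffu

What's happening: double every character, then move the first 3 characters to the end (rotate left by 3).
On "furnace": the first step gives "ffuurrnnaaccee", and the second then gives "urrnnaacceeffu".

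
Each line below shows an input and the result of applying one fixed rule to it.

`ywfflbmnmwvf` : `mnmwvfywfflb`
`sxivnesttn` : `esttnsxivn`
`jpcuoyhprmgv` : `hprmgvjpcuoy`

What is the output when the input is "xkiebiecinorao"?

cinoraoxkiebie

Rule — swap the front and back halves of the string.
So "xkiebiecinorao" becomes "cinoraoxkiebie".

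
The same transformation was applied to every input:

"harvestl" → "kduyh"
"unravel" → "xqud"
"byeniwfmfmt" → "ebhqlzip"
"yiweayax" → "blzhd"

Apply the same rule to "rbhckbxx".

uekfn

Rule — delete the last 3 characters, then shift every letter 3 places forward in the alphabet (wrapping around).
Starting from "rbhckbxx": after the first operation, "rbhck"; after the second, "uekfn".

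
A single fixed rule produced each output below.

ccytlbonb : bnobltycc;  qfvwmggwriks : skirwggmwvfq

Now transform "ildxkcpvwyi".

iywvpckxdli

The transformation: reverse the string.
Applying that to "ildxkcpvwyi" gives "iywvpckxdli".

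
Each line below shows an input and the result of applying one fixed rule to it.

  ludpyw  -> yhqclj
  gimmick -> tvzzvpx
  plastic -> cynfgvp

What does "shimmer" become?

fuvzzre

The rule is to shift every letter 13 places forward in the alphabet (wrapping around) — i.e. ROT13.
For "shimmer" the result is "fuvzzre".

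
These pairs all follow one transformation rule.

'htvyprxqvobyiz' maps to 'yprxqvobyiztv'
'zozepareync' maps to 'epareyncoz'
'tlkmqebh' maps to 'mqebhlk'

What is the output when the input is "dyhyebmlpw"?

yebmlpwyh

What's happening: delete the first character, then move the first 2 characters to the end (rotate left by 2).
"dyhyebmlpw" → "yhyebmlpw" → "yebmlpwyh".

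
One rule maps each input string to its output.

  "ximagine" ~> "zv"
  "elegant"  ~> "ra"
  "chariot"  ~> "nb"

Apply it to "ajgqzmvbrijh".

tzeu

The pattern: shift every letter 13 places forward in the alphabet (wrapping around) — i.e. ROT13, then keep one character in every 3, starting at position 3 (positions 3rd, 6th, 9th, ...).
"ajgqzmvbrijh" → "nwtdmzioevwu" → "tzeu".
(Check on "chariot": → "punevbg" → "nb" ✓)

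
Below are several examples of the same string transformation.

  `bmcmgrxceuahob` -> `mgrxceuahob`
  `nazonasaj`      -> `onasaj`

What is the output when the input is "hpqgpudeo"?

gpudeo

The transformation: delete the first 3 characters.
For "hpqgpudeo" the result is "gpudeo".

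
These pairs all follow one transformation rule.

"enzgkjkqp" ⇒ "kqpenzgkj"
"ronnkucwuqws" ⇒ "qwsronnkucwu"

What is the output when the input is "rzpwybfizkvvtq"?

Each output is the input with this applied: move the last 3 characters to the front (rotate right by 3).
On "rzpwybfizkvvtq" that produces "vtqrzpwybfizkv".

vtqrzpwybfizkv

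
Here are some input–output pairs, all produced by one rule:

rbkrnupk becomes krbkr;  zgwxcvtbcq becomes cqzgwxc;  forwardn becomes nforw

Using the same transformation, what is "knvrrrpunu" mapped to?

What's happening: swap the front and back halves of the string, then delete the first 3 characters.
For "knvrrrpunu", step one produces "rpunuknvrr"; step two turns that into "nuknvrr".
(Check on "rbkrnupk": → "nupkrbkr" → "krbkr" ✓)

nuknvrr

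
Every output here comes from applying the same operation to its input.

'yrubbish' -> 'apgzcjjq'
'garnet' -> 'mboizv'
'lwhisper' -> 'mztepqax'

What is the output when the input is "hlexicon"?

wvptmfqk

The rule is to move the last 2 characters to the front (rotate right by 2), then shift every letter 8 places forward in the alphabet (wrapping around).
For "hlexicon", step one produces "onhlexic"; step two turns that into "wvptmfqk".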